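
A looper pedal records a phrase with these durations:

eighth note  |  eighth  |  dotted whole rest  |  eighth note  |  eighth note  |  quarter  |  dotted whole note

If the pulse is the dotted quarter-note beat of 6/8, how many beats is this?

One dotted quarter-note beat = 3 eighth notes.
Express everything in eighth notes: eighth note = 1; eighth = 1; dotted whole rest = 12; eighth note = 1; eighth note = 1; quarter = 2; dotted whole note = 12.
Adding: 1 + 1 + 12 + 1 + 1 + 2 + 12 = 30.
30 ÷ 3 = 10 beats.

10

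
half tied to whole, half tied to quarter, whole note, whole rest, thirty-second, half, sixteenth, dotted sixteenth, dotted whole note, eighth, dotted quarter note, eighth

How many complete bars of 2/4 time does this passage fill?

14

One bar of 2/4 = 16 thirty-second notes.
In thirty-second notes: half tied to whole (half + whole) = 48; half tied to quarter (half + quarter) = 24; whole note = 32; whole rest = 32; thirty-second = 1; half = 16; sixteenth = 2; dotted sixteenth = 3; dotted whole note = 48; eighth = 4; dotted quarter note = 12; eighth = 4.
Altogether 48 + 24 + 32 + 32 + 1 + 16 + 2 + 3 + 48 + 4 + 12 + 4 = 226.
226 ÷ 16 = 14 complete bars with 2 left over.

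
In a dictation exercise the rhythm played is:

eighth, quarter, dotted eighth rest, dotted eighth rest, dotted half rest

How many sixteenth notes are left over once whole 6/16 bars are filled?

One bar of 6/16 = 6 sixteenth notes.
Convert each value to sixteenth notes: eighth = 2; quarter = 4; dotted eighth rest = 3; dotted eighth rest = 3; dotted half rest = 12.
Altogether 2 + 4 + 3 + 3 + 12 = 24.
24 ÷ 6 = 4 complete bars with 0 sixteenth notes remaining.

0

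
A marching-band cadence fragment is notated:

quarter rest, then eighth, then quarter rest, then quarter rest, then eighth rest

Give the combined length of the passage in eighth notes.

8

Convert each value to eighth notes: quarter rest = 2; eighth = 1; quarter rest = 2; quarter rest = 2; eighth rest = 1.
Sum: 2 + 1 + 2 + 2 + 1 = 8 eighth notes.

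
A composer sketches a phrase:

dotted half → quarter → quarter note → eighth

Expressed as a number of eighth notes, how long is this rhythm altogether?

Express everything in eighth notes: dotted half = 6; quarter = 2; quarter note = 2; eighth = 1.
Altogether 6 + 2 + 2 + 1 = 11 eighth notes.

11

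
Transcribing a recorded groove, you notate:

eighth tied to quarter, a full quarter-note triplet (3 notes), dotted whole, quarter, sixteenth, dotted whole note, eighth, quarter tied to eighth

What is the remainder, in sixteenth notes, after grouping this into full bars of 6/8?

3

One bar of 6/8 = 12 sixteenth notes.
Convert each value to sixteenth notes: eighth tied to quarter (eighth + quarter) = 6; a full quarter-note triplet (3 notes) (three triplet quarters span one half) = 8; dotted whole = 24; quarter = 4; sixteenth = 1; dotted whole note = 24; eighth = 2; quarter tied to eighth (quarter + eighth) = 6.
Altogether 6 + 8 + 24 + 4 + 1 + 24 + 2 + 6 = 75.
75 ÷ 12 = 6 complete bars with 3 sixteenth notes remaining.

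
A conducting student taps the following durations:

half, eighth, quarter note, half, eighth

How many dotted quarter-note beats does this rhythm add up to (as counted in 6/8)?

One dotted quarter-note beat = 3 eighth notes.
Express everything in eighth notes: half = 4; eighth = 1; quarter note = 2; half = 4; eighth = 1.
Sum: 4 + 1 + 2 + 4 + 1 = 12.
12 ÷ 3 = 4 beats.

4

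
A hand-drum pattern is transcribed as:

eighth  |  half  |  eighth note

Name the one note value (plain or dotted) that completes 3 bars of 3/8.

dotted quarter note

3 bars of 3/8 = 9 eighth notes.
Express everything in eighth notes: eighth = 1; half = 4; eighth note = 1.
Altogether 1 + 4 + 1 = 6.
Remaining: 9 − 6 = 3 eighth notes, which is a dotted quarter note.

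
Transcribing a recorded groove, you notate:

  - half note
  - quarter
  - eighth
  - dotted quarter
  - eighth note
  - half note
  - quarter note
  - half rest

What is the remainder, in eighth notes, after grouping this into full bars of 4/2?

One bar of 4/2 = 16 eighth notes.
Convert each value to eighth notes: half note = 4; quarter = 2; eighth = 1; dotted quarter = 3; eighth note = 1; half note = 4; quarter note = 2; half rest = 4.
Total: 4 + 2 + 1 + 3 + 1 + 4 + 2 + 4 = 21.
21 ÷ 16 = 1 complete bar with 5 eighth notes remaining.

5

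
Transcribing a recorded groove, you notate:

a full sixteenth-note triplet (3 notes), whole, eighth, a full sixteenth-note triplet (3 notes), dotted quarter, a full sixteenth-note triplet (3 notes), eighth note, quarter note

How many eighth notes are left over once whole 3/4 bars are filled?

0

One bar of 3/4 = 6 eighth notes.
Convert each value to eighth notes: a full sixteenth-note triplet (3 notes) (three triplet sixteenths span one eighth) = 1; whole = 8; eighth = 1; a full sixteenth-note triplet (3 notes) (three triplet sixteenths span one eighth) = 1; dotted quarter = 3; a full sixteenth-note triplet (3 notes) (three triplet sixteenths span one eighth) = 1; eighth note = 1; quarter note = 2.
Adding: 1 + 8 + 1 + 1 + 3 + 1 + 1 + 2 = 18.
18 ÷ 6 = 3 complete bars with 0 eighth notes remaining.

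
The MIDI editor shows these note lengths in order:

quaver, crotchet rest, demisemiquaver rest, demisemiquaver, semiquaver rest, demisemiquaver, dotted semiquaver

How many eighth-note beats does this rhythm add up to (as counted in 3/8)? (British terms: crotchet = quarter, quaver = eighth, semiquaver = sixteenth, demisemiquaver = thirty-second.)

5

One eighth-note beat = 4 thirty-second notes.
Express everything in thirty-second notes: quaver = 4; crotchet rest = 8; demisemiquaver rest = 1; demisemiquaver = 1; semiquaver rest = 2; demisemiquaver = 1; dotted semiquaver = 3.
Adding: 4 + 8 + 1 + 1 + 2 + 1 + 3 = 20.
20 ÷ 4 = 5 beats.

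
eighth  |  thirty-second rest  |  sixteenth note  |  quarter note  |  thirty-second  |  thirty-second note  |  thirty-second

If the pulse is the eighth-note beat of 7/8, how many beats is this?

4.5

One eighth-note beat = 4 thirty-second notes.
Express everything in thirty-second notes: eighth = 4; thirty-second rest = 1; sixteenth note = 2; quarter note = 8; thirty-second = 1; thirty-second note = 1; thirty-second = 1.
Altogether 4 + 1 + 2 + 8 + 1 + 1 + 1 = 18.
18 ÷ 4 = 4.5 beats.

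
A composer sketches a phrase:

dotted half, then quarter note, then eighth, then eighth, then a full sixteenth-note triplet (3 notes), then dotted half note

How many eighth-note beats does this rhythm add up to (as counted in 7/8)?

One eighth-note beat = 2 sixteenth notes.
Convert each value to sixteenth notes: dotted half = 12; quarter note = 4; eighth = 2; eighth = 2; a full sixteenth-note triplet (3 notes) (three triplet sixteenths span one eighth) = 2; dotted half note = 12.
Total: 12 + 4 + 2 + 2 + 2 + 12 = 34.
34 ÷ 2 = 17 beats.

17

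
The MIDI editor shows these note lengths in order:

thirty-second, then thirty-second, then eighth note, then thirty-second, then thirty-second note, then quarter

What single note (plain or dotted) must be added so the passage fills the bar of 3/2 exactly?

The bar of 3/2 = 48 thirty-second notes.
Each duration in thirty-second notes: thirty-second = 1; thirty-second = 1; eighth note = 4; thirty-second = 1; thirty-second note = 1; quarter = 8.
Total: 1 + 1 + 4 + 1 + 1 + 8 = 16.
Remaining: 48 − 16 = 32 thirty-second notes, which is a whole note.

whole note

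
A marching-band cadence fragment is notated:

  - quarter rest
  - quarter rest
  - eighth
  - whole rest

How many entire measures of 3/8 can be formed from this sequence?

One bar of 3/8 = 3 eighth notes.
Convert each value to eighth notes: quarter rest = 2; quarter rest = 2; eighth = 1; whole rest = 8.
Altogether 2 + 2 + 1 + 8 = 13.
13 ÷ 3 = 4 complete bars with 1 left over.

4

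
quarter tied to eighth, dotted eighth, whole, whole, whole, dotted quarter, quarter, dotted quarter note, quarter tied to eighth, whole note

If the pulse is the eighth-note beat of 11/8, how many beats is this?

47.5

One eighth-note beat = 2 sixteenth notes.
In sixteenth notes: quarter tied to eighth (quarter + eighth) = 6; dotted eighth = 3; whole = 16; whole = 16; whole = 16; dotted quarter = 6; quarter = 4; dotted quarter note = 6; quarter tied to eighth (quarter + eighth) = 6; whole note = 16.
Sum: 6 + 3 + 16 + 16 + 16 + 6 + 4 + 6 + 6 + 16 = 95.
95 ÷ 2 = 47.5 beats.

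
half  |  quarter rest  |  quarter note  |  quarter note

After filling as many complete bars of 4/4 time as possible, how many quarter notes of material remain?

1

One bar of 4/4 = 4 quarter notes.
Convert each value to quarter notes: half = 2; quarter rest = 1; quarter note = 1; quarter note = 1.
Adding: 2 + 1 + 1 + 1 = 5.
5 ÷ 4 = 1 complete bar with 1 quarter note remaining.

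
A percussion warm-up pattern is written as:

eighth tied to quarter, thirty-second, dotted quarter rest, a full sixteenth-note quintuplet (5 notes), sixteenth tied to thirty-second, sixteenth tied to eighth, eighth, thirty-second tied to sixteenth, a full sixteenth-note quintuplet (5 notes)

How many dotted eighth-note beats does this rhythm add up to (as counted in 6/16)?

9.5

One dotted eighth-note beat = 6 thirty-second notes.
In thirty-second notes: eighth tied to quarter (eighth + quarter) = 12; thirty-second = 1; dotted quarter rest = 12; a full sixteenth-note quintuplet (5 notes) (five quintuplet sixteenths span one quarter) = 8; sixteenth tied to thirty-second (sixteenth + thirty-second) = 3; sixteenth tied to eighth (sixteenth + eighth) = 6; eighth = 4; thirty-second tied to sixteenth (thirty-second + sixteenth) = 3; a full sixteenth-note quintuplet (5 notes) (five quintuplet sixteenths span one quarter) = 8.
Altogether 12 + 1 + 12 + 8 + 3 + 6 + 4 + 3 + 8 = 57.
57 ÷ 6 = 9.5 beats.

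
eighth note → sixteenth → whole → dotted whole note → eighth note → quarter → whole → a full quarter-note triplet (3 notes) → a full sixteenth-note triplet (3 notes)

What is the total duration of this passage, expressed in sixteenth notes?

75

Each duration in sixteenth notes: eighth note = 2; sixteenth = 1; whole = 16; dotted whole note = 24; eighth note = 2; quarter = 4; whole = 16; a full quarter-note triplet (3 notes) (three triplet quarters span one half) = 8; a full sixteenth-note triplet (3 notes) (three triplet sixteenths span one eighth) = 2.
Adding: 2 + 1 + 16 + 24 + 2 + 4 + 16 + 8 + 2 = 75 sixteenth notes.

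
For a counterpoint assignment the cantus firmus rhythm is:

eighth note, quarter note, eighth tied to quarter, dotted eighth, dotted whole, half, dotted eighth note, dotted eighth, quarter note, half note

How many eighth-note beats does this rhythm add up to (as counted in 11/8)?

32.5

One eighth-note beat = 2 sixteenth notes.
In sixteenth notes: eighth note = 2; quarter note = 4; eighth tied to quarter (eighth + quarter) = 6; dotted eighth = 3; dotted whole = 24; half = 8; dotted eighth note = 3; dotted eighth = 3; quarter note = 4; half note = 8.
Total: 2 + 4 + 6 + 3 + 24 + 8 + 3 + 3 + 4 + 8 = 65.
65 ÷ 2 = 32.5 beats.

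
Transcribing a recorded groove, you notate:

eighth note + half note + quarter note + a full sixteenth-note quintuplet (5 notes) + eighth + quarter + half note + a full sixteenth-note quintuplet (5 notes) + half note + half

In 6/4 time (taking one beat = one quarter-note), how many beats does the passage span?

One quarter-note beat = 2 eighth notes.
Each duration in eighth notes: eighth note = 1; half note = 4; quarter note = 2; a full sixteenth-note quintuplet (5 notes) (five quintuplet sixteenths span one quarter) = 2; eighth = 1; quarter = 2; half note = 4; a full sixteenth-note quintuplet (5 notes) (five quintuplet sixteenths span one quarter) = 2; half note = 4; half = 4.
Adding: 1 + 4 + 2 + 2 + 1 + 2 + 4 + 2 + 4 + 4 = 26.
26 ÷ 2 = 13 beats.

13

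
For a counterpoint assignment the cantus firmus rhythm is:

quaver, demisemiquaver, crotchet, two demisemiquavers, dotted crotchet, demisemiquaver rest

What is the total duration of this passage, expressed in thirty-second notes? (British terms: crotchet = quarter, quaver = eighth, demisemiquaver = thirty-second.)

In thirty-second notes: quaver = 4; demisemiquaver = 1; crotchet = 8; demisemiquaver = 1; demisemiquaver = 1; dotted crotchet = 12; demisemiquaver rest = 1.
Total: 4 + 1 + 8 + 1 + 1 + 12 + 1 = 28 thirty-second notes.

28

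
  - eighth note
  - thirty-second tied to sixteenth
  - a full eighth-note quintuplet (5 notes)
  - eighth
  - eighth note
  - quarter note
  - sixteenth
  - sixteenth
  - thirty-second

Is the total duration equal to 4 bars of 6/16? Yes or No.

No

One bar of 6/16 = 12 thirty-second notes, so 4 bars = 48.
Each duration in thirty-second notes: eighth note = 4; thirty-second tied to sixteenth (thirty-second + sixteenth) = 3; a full eighth-note quintuplet (5 notes) (five quintuplet eighths span one half) = 16; eighth = 4; eighth note = 4; quarter note = 8; sixteenth = 2; sixteenth = 2; thirty-second = 1.
Total: 4 + 3 + 16 + 4 + 4 + 8 + 2 + 2 + 1 = 44.
44 falls short of 48, so the answer is No.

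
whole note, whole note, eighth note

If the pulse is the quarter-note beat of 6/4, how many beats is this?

One quarter-note beat = 2 eighth notes.
Each duration in eighth notes: whole note = 8; whole note = 8; eighth note = 1.
Adding: 8 + 8 + 1 = 17.
17 ÷ 2 = 8.5 beats.

8.5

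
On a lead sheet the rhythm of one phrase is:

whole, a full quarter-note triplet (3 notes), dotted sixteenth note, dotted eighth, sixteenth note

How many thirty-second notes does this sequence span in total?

Express everything in thirty-second notes: whole = 32; a full quarter-note triplet (3 notes) (three triplet quarters span one half) = 16; dotted sixteenth note = 3; dotted eighth = 6; sixteenth note = 2.
Altogether 32 + 16 + 3 + 6 + 2 = 59 thirty-second notes.

59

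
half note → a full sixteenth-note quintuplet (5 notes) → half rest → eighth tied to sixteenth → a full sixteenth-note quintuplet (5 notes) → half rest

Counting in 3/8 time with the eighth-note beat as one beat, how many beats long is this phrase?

One eighth-note beat = 2 sixteenth notes.
In sixteenth notes: half note = 8; a full sixteenth-note quintuplet (5 notes) (five quintuplet sixteenths span one quarter) = 4; half rest = 8; eighth tied to sixteenth (eighth + sixteenth) = 3; a full sixteenth-note quintuplet (5 notes) (five quintuplet sixteenths span one quarter) = 4; half rest = 8.
Sum: 8 + 4 + 8 + 3 + 4 + 8 = 35.
35 ÷ 2 = 17.5 beats.

17.5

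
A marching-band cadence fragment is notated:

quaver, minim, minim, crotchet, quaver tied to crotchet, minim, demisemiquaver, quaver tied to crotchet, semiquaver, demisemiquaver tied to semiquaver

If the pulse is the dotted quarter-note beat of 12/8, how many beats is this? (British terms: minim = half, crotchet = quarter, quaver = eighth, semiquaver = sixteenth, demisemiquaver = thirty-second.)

7.5

One dotted quarter-note beat = 12 thirty-second notes.
Express everything in thirty-second notes: quaver = 4; minim = 16; minim = 16; crotchet = 8; quaver tied to crotchet (quaver + crotchet) = 12; minim = 16; demisemiquaver = 1; quaver tied to crotchet (quaver + crotchet) = 12; semiquaver = 2; demisemiquaver tied to semiquaver (demisemiquaver + semiquaver) = 3.
Total: 4 + 16 + 16 + 8 + 12 + 16 + 1 + 12 + 2 + 3 = 90.
90 ÷ 12 = 7.5 beats.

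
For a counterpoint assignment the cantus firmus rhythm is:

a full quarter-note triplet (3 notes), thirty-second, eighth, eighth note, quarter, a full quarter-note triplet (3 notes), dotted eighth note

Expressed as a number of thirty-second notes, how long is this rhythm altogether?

55

Each duration in thirty-second notes: a full quarter-note triplet (3 notes) (three triplet quarters span one half) = 16; thirty-second = 1; eighth = 4; eighth note = 4; quarter = 8; a full quarter-note triplet (3 notes) (three triplet quarters span one half) = 16; dotted eighth note = 6.
Adding: 16 + 1 + 4 + 4 + 8 + 16 + 6 = 55 thirty-second notes.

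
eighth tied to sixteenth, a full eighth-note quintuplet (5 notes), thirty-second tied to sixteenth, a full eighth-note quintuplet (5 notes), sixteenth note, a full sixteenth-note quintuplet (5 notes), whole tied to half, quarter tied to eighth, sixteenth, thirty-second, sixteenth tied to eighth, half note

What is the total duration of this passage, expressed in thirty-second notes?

Express everything in thirty-second notes: eighth tied to sixteenth (eighth + sixteenth) = 6; a full eighth-note quintuplet (5 notes) (five quintuplet eighths span one half) = 16; thirty-second tied to sixteenth (thirty-second + sixteenth) = 3; a full eighth-note quintuplet (5 notes) (five quintuplet eighths span one half) = 16; sixteenth note = 2; a full sixteenth-note quintuplet (5 notes) (five quintuplet sixteenths span one quarter) = 8; whole tied to half (whole + half) = 48; quarter tied to eighth (quarter + eighth) = 12; sixteenth = 2; thirty-second = 1; sixteenth tied to eighth (sixteenth + eighth) = 6; half note = 16.
Total: 6 + 16 + 3 + 16 + 2 + 8 + 48 + 12 + 2 + 1 + 6 + 16 = 136 thirty-second notes.

136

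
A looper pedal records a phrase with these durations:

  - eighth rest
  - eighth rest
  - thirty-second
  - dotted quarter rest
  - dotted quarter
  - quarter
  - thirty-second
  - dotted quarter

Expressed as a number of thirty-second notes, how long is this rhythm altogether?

In thirty-second notes: eighth rest = 4; eighth rest = 4; thirty-second = 1; dotted quarter rest = 12; dotted quarter = 12; quarter = 8; thirty-second = 1; dotted quarter = 12.
Altogether 4 + 4 + 1 + 12 + 12 + 8 + 1 + 12 = 54 thirty-second notes.

54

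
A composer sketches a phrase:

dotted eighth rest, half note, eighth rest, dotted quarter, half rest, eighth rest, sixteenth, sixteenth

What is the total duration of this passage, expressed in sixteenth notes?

Each duration in sixteenth notes: dotted eighth rest = 3; half note = 8; eighth rest = 2; dotted quarter = 6; half rest = 8; eighth rest = 2; sixteenth = 1; sixteenth = 1.
Adding: 3 + 8 + 2 + 6 + 8 + 2 + 1 + 1 = 31 sixteenth notes.

31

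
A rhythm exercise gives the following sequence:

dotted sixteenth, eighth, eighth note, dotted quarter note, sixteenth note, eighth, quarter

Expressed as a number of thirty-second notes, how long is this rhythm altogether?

Each duration in thirty-second notes: dotted sixteenth = 3; eighth = 4; eighth note = 4; dotted quarter note = 12; sixteenth note = 2; eighth = 4; quarter = 8.
Total: 3 + 4 + 4 + 12 + 2 + 4 + 8 = 37 thirty-second notes.

37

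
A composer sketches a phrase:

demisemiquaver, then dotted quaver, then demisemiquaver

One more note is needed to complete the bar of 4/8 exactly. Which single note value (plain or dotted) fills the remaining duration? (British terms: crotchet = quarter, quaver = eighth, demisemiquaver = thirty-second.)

quarter note

The bar of 4/8 = 16 thirty-second notes.
Working in thirty-second notes: demisemiquaver = 1; dotted quaver = 6; demisemiquaver = 1.
Adding: 1 + 6 + 1 = 8.
Remaining: 16 − 8 = 8 thirty-second notes, which is a quarter note.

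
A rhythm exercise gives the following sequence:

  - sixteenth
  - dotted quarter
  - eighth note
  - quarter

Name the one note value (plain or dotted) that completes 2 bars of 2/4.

dotted eighth note

2 bars of 2/4 = 16 sixteenth notes.
Each duration in sixteenth notes: sixteenth = 1; dotted quarter = 6; eighth note = 2; quarter = 4.
Altogether 1 + 6 + 2 + 4 = 13.
Remaining: 16 − 13 = 3 sixteenth notes, which is a dotted eighth note.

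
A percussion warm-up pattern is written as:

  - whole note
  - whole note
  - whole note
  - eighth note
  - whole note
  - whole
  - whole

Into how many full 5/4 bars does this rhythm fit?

4

One bar of 5/4 = 10 eighth notes.
Each duration in eighth notes: whole note = 8; whole note = 8; whole note = 8; eighth note = 1; whole note = 8; whole = 8; whole = 8.
Sum: 8 + 8 + 8 + 1 + 8 + 8 + 8 = 49.
49 ÷ 10 = 4 complete bars with 9 left over.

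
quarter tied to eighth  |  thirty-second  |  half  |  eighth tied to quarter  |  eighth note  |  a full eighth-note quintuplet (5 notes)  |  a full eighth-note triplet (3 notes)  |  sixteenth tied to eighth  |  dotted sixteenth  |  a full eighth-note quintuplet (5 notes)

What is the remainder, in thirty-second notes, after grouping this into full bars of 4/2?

30

One bar of 4/2 = 64 thirty-second notes.
Working in thirty-second notes: quarter tied to eighth (quarter + eighth) = 12; thirty-second = 1; half = 16; eighth tied to quarter (eighth + quarter) = 12; eighth note = 4; a full eighth-note quintuplet (5 notes) (five quintuplet eighths span one half) = 16; a full eighth-note triplet (3 notes) (three triplet eighths span one quarter) = 8; sixteenth tied to eighth (sixteenth + eighth) = 6; dotted sixteenth = 3; a full eighth-note quintuplet (5 notes) (five quintuplet eighths span one half) = 16.
Total: 12 + 1 + 16 + 12 + 4 + 16 + 8 + 6 + 3 + 16 = 94.
94 ÷ 64 = 1 complete bar with 30 thirty-second notes remaining.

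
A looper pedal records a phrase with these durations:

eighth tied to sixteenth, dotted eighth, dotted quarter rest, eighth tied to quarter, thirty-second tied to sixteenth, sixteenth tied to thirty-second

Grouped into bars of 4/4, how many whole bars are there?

1

One bar of 4/4 = 32 thirty-second notes.
Working in thirty-second notes: eighth tied to sixteenth (eighth + sixteenth) = 6; dotted eighth = 6; dotted quarter rest = 12; eighth tied to quarter (eighth + quarter) = 12; thirty-second tied to sixteenth (thirty-second + sixteenth) = 3; sixteenth tied to thirty-second (sixteenth + thirty-second) = 3.
Adding: 6 + 6 + 12 + 12 + 3 + 3 = 42.
42 ÷ 32 = 1 complete bar with 10 left over.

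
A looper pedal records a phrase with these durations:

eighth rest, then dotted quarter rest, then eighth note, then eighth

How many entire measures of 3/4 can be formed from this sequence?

One bar of 3/4 = 6 eighth notes.
In eighth notes: eighth rest = 1; dotted quarter rest = 3; eighth note = 1; eighth = 1.
Adding: 1 + 3 + 1 + 1 = 6.
6 ÷ 6 = 1 complete bar with 0 left over.

1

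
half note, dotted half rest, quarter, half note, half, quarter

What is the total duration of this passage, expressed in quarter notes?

11

Convert each value to quarter notes: half note = 2; dotted half rest = 3; quarter = 1; half note = 2; half = 2; quarter = 1.
Altogether 2 + 3 + 1 + 2 + 2 + 1 = 11 quarter notes.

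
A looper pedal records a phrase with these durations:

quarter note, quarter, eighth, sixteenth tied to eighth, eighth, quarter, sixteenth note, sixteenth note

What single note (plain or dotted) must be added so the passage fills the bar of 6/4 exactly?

dotted eighth note

The bar of 6/4 = 24 sixteenth notes.
Convert each value to sixteenth notes: quarter note = 4; quarter = 4; eighth = 2; sixteenth tied to eighth (sixteenth + eighth) = 3; eighth = 2; quarter = 4; sixteenth note = 1; sixteenth note = 1.
Adding: 4 + 4 + 2 + 3 + 2 + 4 + 1 + 1 = 21.
Remaining: 24 − 21 = 3 sixteenth notes, which is a dotted eighth note.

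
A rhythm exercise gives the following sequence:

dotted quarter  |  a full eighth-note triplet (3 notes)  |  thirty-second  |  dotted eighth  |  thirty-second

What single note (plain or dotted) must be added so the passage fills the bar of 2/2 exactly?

eighth note

The bar of 2/2 = 32 thirty-second notes.
Working in thirty-second notes: dotted quarter = 12; a full eighth-note triplet (3 notes) (three triplet eighths span one quarter) = 8; thirty-second = 1; dotted eighth = 6; thirty-second = 1.
Sum: 12 + 8 + 1 + 6 + 1 = 28.
Remaining: 32 − 28 = 4 thirty-second notes, which is a eighth note.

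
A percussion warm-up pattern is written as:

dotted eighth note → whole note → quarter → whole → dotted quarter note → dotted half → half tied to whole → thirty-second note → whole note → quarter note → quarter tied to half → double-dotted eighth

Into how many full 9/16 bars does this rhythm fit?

13

One bar of 9/16 = 18 thirty-second notes.
Working in thirty-second notes: dotted eighth note = 6; whole note = 32; quarter = 8; whole = 32; dotted quarter note = 12; dotted half = 24; half tied to whole (half + whole) = 48; thirty-second note = 1; whole note = 32; quarter note = 8; quarter tied to half (quarter + half) = 24; double-dotted eighth = 7.
Altogether 6 + 32 + 8 + 32 + 12 + 24 + 48 + 1 + 32 + 8 + 24 + 7 = 234.
234 ÷ 18 = 13 complete bars with 0 left over.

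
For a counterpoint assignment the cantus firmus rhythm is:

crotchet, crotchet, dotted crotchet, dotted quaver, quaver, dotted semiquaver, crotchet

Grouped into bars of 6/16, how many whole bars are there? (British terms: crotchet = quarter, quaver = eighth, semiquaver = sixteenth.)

4

One bar of 6/16 = 12 thirty-second notes.
In thirty-second notes: crotchet = 8; crotchet = 8; dotted crotchet = 12; dotted quaver = 6; quaver = 4; dotted semiquaver = 3; crotchet = 8.
Total: 8 + 8 + 12 + 6 + 4 + 3 + 8 = 49.
49 ÷ 12 = 4 complete bars with 1 left over.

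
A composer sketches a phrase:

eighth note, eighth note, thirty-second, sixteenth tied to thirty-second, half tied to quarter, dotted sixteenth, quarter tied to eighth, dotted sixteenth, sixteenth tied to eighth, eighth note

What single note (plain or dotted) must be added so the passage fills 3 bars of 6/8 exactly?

quarter note

3 bars of 6/8 = 72 thirty-second notes.
Express everything in thirty-second notes: eighth note = 4; eighth note = 4; thirty-second = 1; sixteenth tied to thirty-second (sixteenth + thirty-second) = 3; half tied to quarter (half + quarter) = 24; dotted sixteenth = 3; quarter tied to eighth (quarter + eighth) = 12; dotted sixteenth = 3; sixteenth tied to eighth (sixteenth + eighth) = 6; eighth note = 4.
Total: 4 + 4 + 1 + 3 + 24 + 3 + 12 + 3 + 6 + 4 = 64.
Remaining: 72 − 64 = 8 thirty-second notes, which is a quarter note.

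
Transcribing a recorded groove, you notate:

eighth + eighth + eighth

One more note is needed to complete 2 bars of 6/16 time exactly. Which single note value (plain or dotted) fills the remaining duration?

dotted quarter note

2 bars of 6/16 = 6 eighth notes.
Working in eighth notes: eighth = 1; eighth = 1; eighth = 1.
Total: 1 + 1 + 1 = 3.
Remaining: 6 − 3 = 3 eighth notes, which is a dotted quarter note.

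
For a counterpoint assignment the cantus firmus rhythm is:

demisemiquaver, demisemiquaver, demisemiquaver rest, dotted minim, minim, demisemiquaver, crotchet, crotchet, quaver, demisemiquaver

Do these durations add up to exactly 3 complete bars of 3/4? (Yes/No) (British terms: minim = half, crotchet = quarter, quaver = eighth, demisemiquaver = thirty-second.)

One bar of 3/4 = 24 thirty-second notes, so 3 bars = 72.
Convert each value to thirty-second notes: demisemiquaver = 1; demisemiquaver = 1; demisemiquaver rest = 1; dotted minim = 24; minim = 16; demisemiquaver = 1; crotchet = 8; crotchet = 8; quaver = 4; demisemiquaver = 1.
Total: 1 + 1 + 1 + 24 + 16 + 1 + 8 + 8 + 4 + 1 = 65.
65 falls short of 72, so the answer is No.

No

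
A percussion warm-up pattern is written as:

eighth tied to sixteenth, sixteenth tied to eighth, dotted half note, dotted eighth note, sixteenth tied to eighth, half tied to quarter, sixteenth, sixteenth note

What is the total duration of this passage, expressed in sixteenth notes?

38

Express everything in sixteenth notes: eighth tied to sixteenth (eighth + sixteenth) = 3; sixteenth tied to eighth (sixteenth + eighth) = 3; dotted half note = 12; dotted eighth note = 3; sixteenth tied to eighth (sixteenth + eighth) = 3; half tied to quarter (half + quarter) = 12; sixteenth = 1; sixteenth note = 1.
Total: 3 + 3 + 12 + 3 + 3 + 12 + 1 + 1 = 38 sixteenth notes.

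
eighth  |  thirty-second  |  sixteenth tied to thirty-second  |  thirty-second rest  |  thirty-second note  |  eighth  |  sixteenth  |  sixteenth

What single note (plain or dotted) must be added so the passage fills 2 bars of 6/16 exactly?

dotted eighth note

2 bars of 6/16 = 24 thirty-second notes.
Convert each value to thirty-second notes: eighth = 4; thirty-second = 1; sixteenth tied to thirty-second (sixteenth + thirty-second) = 3; thirty-second rest = 1; thirty-second note = 1; eighth = 4; sixteenth = 2; sixteenth = 2.
Adding: 4 + 1 + 3 + 1 + 1 + 4 + 2 + 2 = 18.
Remaining: 24 − 18 = 6 thirty-second notes, which is a dotted eighth note.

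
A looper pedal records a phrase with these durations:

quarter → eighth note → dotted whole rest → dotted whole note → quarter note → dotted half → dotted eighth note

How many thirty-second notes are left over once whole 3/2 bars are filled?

2

One bar of 3/2 = 24 sixteenth notes.
Express everything in sixteenth notes: quarter = 4; eighth note = 2; dotted whole rest = 24; dotted whole note = 24; quarter note = 4; dotted half = 12; dotted eighth note = 3.
Sum: 4 + 2 + 24 + 24 + 4 + 12 + 3 = 73.
73 ÷ 24 = 3 complete bars with 1 sixteenth note remaining = 2 thirty-second notes.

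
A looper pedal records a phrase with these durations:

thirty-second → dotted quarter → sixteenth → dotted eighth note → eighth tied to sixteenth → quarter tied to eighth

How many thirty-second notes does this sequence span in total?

Express everything in thirty-second notes: thirty-second = 1; dotted quarter = 12; sixteenth = 2; dotted eighth note = 6; eighth tied to sixteenth (eighth + sixteenth) = 6; quarter tied to eighth (quarter + eighth) = 12.
Sum: 1 + 12 + 2 + 6 + 6 + 12 = 39 thirty-second notes.

39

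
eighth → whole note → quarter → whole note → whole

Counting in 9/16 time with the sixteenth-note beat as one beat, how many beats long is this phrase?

One sixteenth-note beat = 2 thirty-second notes.
Convert each value to thirty-second notes: eighth = 4; whole note = 32; quarter = 8; whole note = 32; whole = 32.
Adding: 4 + 32 + 8 + 32 + 32 = 108.
108 ÷ 2 = 54 beats.

54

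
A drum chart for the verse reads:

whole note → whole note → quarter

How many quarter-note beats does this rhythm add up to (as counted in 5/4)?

One quarter-note beat = 2 eighth notes.
Convert each value to eighth notes: whole note = 8; whole note = 8; quarter = 2.
Adding: 8 + 8 + 2 = 18.
18 ÷ 2 = 9 beats.

9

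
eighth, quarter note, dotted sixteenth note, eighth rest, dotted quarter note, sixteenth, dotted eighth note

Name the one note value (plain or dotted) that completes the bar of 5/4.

thirty-second note

The bar of 5/4 = 40 thirty-second notes.
Express everything in thirty-second notes: eighth = 4; quarter note = 8; dotted sixteenth note = 3; eighth rest = 4; dotted quarter note = 12; sixteenth = 2; dotted eighth note = 6.
Altogether 4 + 8 + 3 + 4 + 12 + 2 + 6 = 39.
Remaining: 40 − 39 = 1 thirty-second note, which is a thirty-second note.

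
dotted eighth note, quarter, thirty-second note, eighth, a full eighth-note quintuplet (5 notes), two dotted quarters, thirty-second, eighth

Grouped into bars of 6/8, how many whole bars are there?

One bar of 6/8 = 24 thirty-second notes.
Express everything in thirty-second notes: dotted eighth note = 6; quarter = 8; thirty-second note = 1; eighth = 4; a full eighth-note quintuplet (5 notes) (five quintuplet eighths span one half) = 16; dotted quarter = 12; dotted quarter = 12; thirty-second = 1; eighth = 4.
Total: 6 + 8 + 1 + 4 + 16 + 12 + 12 + 1 + 4 = 64.
64 ÷ 24 = 2 complete bars with 16 left over.

2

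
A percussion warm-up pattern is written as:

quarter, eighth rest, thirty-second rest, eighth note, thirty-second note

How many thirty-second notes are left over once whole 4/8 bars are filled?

One bar of 4/8 = 16 thirty-second notes.
In thirty-second notes: quarter = 8; eighth rest = 4; thirty-second rest = 1; eighth note = 4; thirty-second note = 1.
Altogether 8 + 4 + 1 + 4 + 1 = 18.
18 ÷ 16 = 1 complete bar with 2 thirty-second notes remaining.

2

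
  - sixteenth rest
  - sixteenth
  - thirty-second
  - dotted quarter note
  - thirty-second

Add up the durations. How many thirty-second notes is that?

18

Each duration in thirty-second notes: sixteenth rest = 2; sixteenth = 2; thirty-second = 1; dotted quarter note = 12; thirty-second = 1.
Total: 2 + 2 + 1 + 12 + 1 = 18 thirty-second notes.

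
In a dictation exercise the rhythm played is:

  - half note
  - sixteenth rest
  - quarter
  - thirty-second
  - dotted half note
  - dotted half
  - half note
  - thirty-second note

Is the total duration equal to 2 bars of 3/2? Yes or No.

One bar of 3/2 = 48 thirty-second notes, so 2 bars = 96.
Working in thirty-second notes: half note = 16; sixteenth rest = 2; quarter = 8; thirty-second = 1; dotted half note = 24; dotted half = 24; half note = 16; thirty-second note = 1.
Adding: 16 + 2 + 8 + 1 + 24 + 24 + 16 + 1 = 92.
92 falls short of 96, so the answer is No.

No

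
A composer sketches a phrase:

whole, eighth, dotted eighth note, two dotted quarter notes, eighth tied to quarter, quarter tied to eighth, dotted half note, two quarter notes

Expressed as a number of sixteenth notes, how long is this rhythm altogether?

65

Working in sixteenth notes: whole = 16; eighth = 2; dotted eighth note = 3; dotted quarter note = 6; dotted quarter note = 6; eighth tied to quarter (eighth + quarter) = 6; quarter tied to eighth (quarter + eighth) = 6; dotted half note = 12; quarter note = 4; quarter note = 4.
Adding: 16 + 2 + 3 + 6 + 6 + 6 + 6 + 12 + 4 + 4 = 65 sixteenth notes.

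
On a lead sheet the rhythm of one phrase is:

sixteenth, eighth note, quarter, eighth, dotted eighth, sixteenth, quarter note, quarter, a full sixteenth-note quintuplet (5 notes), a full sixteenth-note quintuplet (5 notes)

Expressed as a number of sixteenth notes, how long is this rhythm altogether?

29

Convert each value to sixteenth notes: sixteenth = 1; eighth note = 2; quarter = 4; eighth = 2; dotted eighth = 3; sixteenth = 1; quarter note = 4; quarter = 4; a full sixteenth-note quintuplet (5 notes) (five quintuplet sixteenths span one quarter) = 4; a full sixteenth-note quintuplet (5 notes) (five quintuplet sixteenths span one quarter) = 4.
Sum: 1 + 2 + 4 + 2 + 3 + 1 + 4 + 4 + 4 + 4 = 29 sixteenth notes.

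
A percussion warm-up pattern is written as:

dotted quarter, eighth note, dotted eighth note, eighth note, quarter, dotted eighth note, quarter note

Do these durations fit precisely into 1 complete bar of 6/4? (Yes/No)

One bar of 6/4 = 24 sixteenth notes.
Convert each value to sixteenth notes: dotted quarter = 6; eighth note = 2; dotted eighth note = 3; eighth note = 2; quarter = 4; dotted eighth note = 3; quarter note = 4.
Sum: 6 + 2 + 3 + 2 + 4 + 3 + 4 = 24.
24 equals 24, so the answer is Yes.

Yes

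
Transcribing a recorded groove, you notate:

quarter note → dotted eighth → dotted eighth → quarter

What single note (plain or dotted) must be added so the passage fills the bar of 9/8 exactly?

The bar of 9/8 = 18 sixteenth notes.
Each duration in sixteenth notes: quarter note = 4; dotted eighth = 3; dotted eighth = 3; quarter = 4.
Sum: 4 + 3 + 3 + 4 = 14.
Remaining: 18 − 14 = 4 sixteenth notes, which is a quarter note.

quarter note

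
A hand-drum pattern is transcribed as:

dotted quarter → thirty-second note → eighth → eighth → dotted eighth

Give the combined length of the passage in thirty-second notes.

Working in thirty-second notes: dotted quarter = 12; thirty-second note = 1; eighth = 4; eighth = 4; dotted eighth = 6.
Altogether 12 + 1 + 4 + 4 + 6 = 27 thirty-second notes.

27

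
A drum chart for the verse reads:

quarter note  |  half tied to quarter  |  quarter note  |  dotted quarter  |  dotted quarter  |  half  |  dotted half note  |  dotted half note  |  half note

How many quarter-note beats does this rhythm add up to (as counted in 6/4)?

One quarter-note beat = 2 eighth notes.
Working in eighth notes: quarter note = 2; half tied to quarter (half + quarter) = 6; quarter note = 2; dotted quarter = 3; dotted quarter = 3; half = 4; dotted half note = 6; dotted half note = 6; half note = 4.
Total: 2 + 6 + 2 + 3 + 3 + 4 + 6 + 6 + 4 = 36.
36 ÷ 2 = 18 beats.

18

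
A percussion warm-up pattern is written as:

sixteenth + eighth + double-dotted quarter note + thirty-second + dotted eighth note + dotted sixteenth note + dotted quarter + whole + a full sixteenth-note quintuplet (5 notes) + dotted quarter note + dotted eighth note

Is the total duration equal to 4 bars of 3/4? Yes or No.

One bar of 3/4 = 24 thirty-second notes, so 4 bars = 96.
In thirty-second notes: sixteenth = 2; eighth = 4; double-dotted quarter note = 14; thirty-second = 1; dotted eighth note = 6; dotted sixteenth note = 3; dotted quarter = 12; whole = 32; a full sixteenth-note quintuplet (5 notes) (five quintuplet sixteenths span one quarter) = 8; dotted quarter note = 12; dotted eighth note = 6.
Sum: 2 + 4 + 14 + 1 + 6 + 3 + 12 + 32 + 8 + 12 + 6 = 100.
100 exceeds 96, so the answer is No.

No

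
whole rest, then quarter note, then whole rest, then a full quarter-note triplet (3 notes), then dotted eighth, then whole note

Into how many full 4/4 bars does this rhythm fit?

One bar of 4/4 = 16 sixteenth notes.
Express everything in sixteenth notes: whole rest = 16; quarter note = 4; whole rest = 16; a full quarter-note triplet (3 notes) (three triplet quarters span one half) = 8; dotted eighth = 3; whole note = 16.
Altogether 16 + 4 + 16 + 8 + 3 + 16 = 63.
63 ÷ 16 = 3 complete bars with 15 left over.

3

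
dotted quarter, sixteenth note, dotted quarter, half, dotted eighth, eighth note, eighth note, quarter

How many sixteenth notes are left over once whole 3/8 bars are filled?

2

One bar of 3/8 = 6 sixteenth notes.
Convert each value to sixteenth notes: dotted quarter = 6; sixteenth note = 1; dotted quarter = 6; half = 8; dotted eighth = 3; eighth note = 2; eighth note = 2; quarter = 4.
Total: 6 + 1 + 6 + 8 + 3 + 2 + 2 + 4 = 32.
32 ÷ 6 = 5 complete bars with 2 sixteenth notes remaining.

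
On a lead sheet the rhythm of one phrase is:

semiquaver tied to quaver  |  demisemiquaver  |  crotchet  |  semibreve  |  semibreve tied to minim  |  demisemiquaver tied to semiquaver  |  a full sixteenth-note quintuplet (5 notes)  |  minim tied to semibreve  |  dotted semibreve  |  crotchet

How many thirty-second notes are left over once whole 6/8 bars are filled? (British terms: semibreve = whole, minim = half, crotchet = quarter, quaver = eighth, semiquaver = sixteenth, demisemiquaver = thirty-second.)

One bar of 6/8 = 24 thirty-second notes.
Express everything in thirty-second notes: semiquaver tied to quaver (semiquaver + quaver) = 6; demisemiquaver = 1; crotchet = 8; semibreve = 32; semibreve tied to minim (semibreve + minim) = 48; demisemiquaver tied to semiquaver (demisemiquaver + semiquaver) = 3; a full sixteenth-note quintuplet (5 notes) (five quintuplet sixteenths span one quarter) = 8; minim tied to semibreve (minim + semibreve) = 48; dotted semibreve = 48; crotchet = 8.
Total: 6 + 1 + 8 + 32 + 48 + 3 + 8 + 48 + 48 + 8 = 210.
210 ÷ 24 = 8 complete bars with 18 thirty-second notes remaining.

18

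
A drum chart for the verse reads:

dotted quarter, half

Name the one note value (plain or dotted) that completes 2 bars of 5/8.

2 bars of 5/8 = 10 eighth notes.
Express everything in eighth notes: dotted quarter = 3; half = 4.
Altogether 3 + 4 = 7.
Remaining: 10 − 7 = 3 eighth notes, which is a dotted quarter note.

dotted quarter note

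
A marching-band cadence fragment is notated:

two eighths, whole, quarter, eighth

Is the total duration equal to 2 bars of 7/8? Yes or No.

No

One bar of 7/8 = 7 eighth notes, so 2 bars = 14.
Express everything in eighth notes: eighth = 1; eighth = 1; whole = 8; quarter = 2; eighth = 1.
Altogether 1 + 1 + 8 + 2 + 1 = 13.
13 falls short of 14, so the answer is No.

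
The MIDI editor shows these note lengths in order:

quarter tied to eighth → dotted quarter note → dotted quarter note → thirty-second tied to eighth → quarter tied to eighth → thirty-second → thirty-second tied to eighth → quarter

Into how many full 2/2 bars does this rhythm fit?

2

One bar of 2/2 = 32 thirty-second notes.
Convert each value to thirty-second notes: quarter tied to eighth (quarter + eighth) = 12; dotted quarter note = 12; dotted quarter note = 12; thirty-second tied to eighth (thirty-second + eighth) = 5; quarter tied to eighth (quarter + eighth) = 12; thirty-second = 1; thirty-second tied to eighth (thirty-second + eighth) = 5; quarter = 8.
Adding: 12 + 12 + 12 + 5 + 12 + 1 + 5 + 8 = 67.
67 ÷ 32 = 2 complete bars with 3 left over.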